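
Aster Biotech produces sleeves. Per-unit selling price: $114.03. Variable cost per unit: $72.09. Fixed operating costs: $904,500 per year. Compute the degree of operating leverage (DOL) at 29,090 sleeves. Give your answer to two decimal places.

3.87

Total contribution margin = 29,090 × $41.94 = $1,220,034.60.
EBIT = $1,220,034.60 − $904,500 = $315,534.60.
So DOL = total CM / EBIT = $1,220,034.60 / $315,534.60 = 3.8666.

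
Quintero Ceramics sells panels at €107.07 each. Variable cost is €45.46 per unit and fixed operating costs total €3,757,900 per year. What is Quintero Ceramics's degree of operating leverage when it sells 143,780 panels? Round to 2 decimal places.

1.74

Contribution at this volume is 143,780 × €61.61 = €8,858,285.80.
Subtracting fixed costs: EBIT = €8,858,285.80 − €3,757,900 = €5,100,385.80.
Degree of operating leverage = €8,858,285.80 / €5,100,385.80 = 1.7368.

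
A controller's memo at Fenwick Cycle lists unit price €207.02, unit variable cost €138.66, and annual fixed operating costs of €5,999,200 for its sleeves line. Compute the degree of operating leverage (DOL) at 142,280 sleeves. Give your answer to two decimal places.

Total contribution margin = 142,280 × €68.36 = €9,726,260.80.
Operating income = contribution − fixed costs = €9,726,260.80 − €5,999,200 = €3,727,060.80.
DOL = contribution ÷ EBIT = €9,726,260.80 ÷ €3,727,060.80 = 2.6096.

2.61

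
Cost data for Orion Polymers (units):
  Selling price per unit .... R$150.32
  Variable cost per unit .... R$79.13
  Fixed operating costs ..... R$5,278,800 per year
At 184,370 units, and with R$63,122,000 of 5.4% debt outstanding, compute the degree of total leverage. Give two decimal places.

2.96

Contribution at this volume is 184,370 × R$71.19 = R$13,125,300.30.
Subtracting fixed costs: EBIT = R$13,125,300.30 − R$5,278,800 = R$7,846,500.30. Interest = R$3,408,588.00, so EBIT − I = R$4,437,912.30.
DCL = contribution ÷ (EBIT − I) = R$13,125,300.30 ÷ R$4,437,912.30 = 2.9575.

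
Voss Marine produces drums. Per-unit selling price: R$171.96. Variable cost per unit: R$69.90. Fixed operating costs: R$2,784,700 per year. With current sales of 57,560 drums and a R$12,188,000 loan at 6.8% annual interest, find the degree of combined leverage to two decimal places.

2.60

Total contribution margin = 57,560 × R$102.06 = R$5,874,573.60.
EBIT = R$5,874,573.60 − R$2,784,700 = R$3,089,873.60. Interest = R$828,784.00, so EBIT − I = R$2,261,089.60.
DCL = contribution ÷ (EBIT − I) = R$5,874,573.60 ÷ R$2,261,089.60 = 2.5981.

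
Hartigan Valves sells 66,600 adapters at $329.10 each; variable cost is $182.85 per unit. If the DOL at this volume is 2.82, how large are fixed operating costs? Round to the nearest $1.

$6,286,261

Contribution at this volume is 66,600 × $146.25 = $9,740,250.00.
DOL = contribution / EBIT, so EBIT = $9,740,250.00 / 2.82 = $3,453,989.36.
And FC = contribution − EBIT = $9,740,250.00 − $3,453,989.36 = $6,286,261.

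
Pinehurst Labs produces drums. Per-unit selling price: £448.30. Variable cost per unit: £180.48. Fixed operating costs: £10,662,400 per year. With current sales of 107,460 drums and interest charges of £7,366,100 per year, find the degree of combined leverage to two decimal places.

Contribution at this volume is 107,460 × £267.82 = £28,779,937.20.
Subtracting fixed costs: EBIT = £28,779,937.20 − £10,662,400 = £18,117,537.20. Interest = £7,366,100.00.
DOL = £28,779,937.20 ÷ £18,117,537.20 = 1.5885; DFL = £18,117,537.20 ÷ £10,751,437.20 = 1.6851.
Combined leverage = 1.5885 × 1.6851 = 2.6768.

2.68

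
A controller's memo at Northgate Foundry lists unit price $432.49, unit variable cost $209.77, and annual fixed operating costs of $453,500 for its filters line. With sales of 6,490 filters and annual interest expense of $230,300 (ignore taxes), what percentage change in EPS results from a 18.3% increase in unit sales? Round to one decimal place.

+34.7%

Total contribution margin = 6,490 × $222.72 = $1,445,452.80.
Subtracting fixed costs: EBIT = $1,445,452.80 − $453,500 = $991,952.80.
Interest = $230,300.00, so EBIT − I = $761,652.80.
Degree of combined leverage = contribution ÷ (EBIT − I) = $1,445,452.80 ÷ $761,652.80 = 1.8978.
%ΔEPS = DCL × %ΔSales = 1.8978 × +18.3% = +34.7%.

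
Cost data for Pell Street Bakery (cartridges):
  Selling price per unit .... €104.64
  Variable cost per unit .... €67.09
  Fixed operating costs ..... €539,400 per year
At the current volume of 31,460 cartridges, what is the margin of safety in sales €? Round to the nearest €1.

Each unit contributes €104.64 − €67.09 = €37.55. Break-even units = €539,400 ÷ €37.55 = 14,364.85; break-even revenue = 14,364.85 × €104.64 = €1,503,137.58.
Current sales = 31,460 × €104.64 = €3,291,974.40.
Margin of safety = €3,291,974.40 − €1,503,137.58 = €1,788,837.

€1,788,837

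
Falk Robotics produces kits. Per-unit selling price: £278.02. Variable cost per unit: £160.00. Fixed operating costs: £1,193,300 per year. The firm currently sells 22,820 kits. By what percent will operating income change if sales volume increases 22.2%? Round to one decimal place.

+39.9%

At 22,820 units, contribution = 22,820 × £118.02 = £2,693,216.40.
Subtracting fixed costs: EBIT = £2,693,216.40 − £1,193,300 = £1,499,916.40.
So DOL = total CM / EBIT = £2,693,216.40 / £1,499,916.40 = 1.7956.
So EBIT moves 1.7956 × (+22.2%) = +39.9%.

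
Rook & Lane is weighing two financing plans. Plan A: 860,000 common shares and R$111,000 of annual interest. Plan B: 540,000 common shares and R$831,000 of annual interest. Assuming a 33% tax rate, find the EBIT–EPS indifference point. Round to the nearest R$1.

Set EPS_A = EPS_B: (EBIT − R$111,000)(1 − 0.33) ÷ 860,000 = (EBIT − R$831,000)(1 − 0.33) ÷ 540,000.
The (1 − t) factor cancels: (EBIT − 111,000) × 540,000 = (EBIT − 831,000) × 860,000.
EBIT × (860,000 − 540,000) = 831,000 × 860,000 − 111,000 × 540,000 = 654,720,000,000, so EBIT = 654,720,000,000 ÷ 320,000 = 2,046,000.00.

R$2,046,000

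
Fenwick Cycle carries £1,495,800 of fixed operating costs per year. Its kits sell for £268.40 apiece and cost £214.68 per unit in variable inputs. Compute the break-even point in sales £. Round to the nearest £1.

£7,473,431

Contribution margin per unit = £268.40 − £214.68 = £53.72, a CM ratio of £53.72 ÷ £268.40 = 0.2001.
Break-even revenue = fixed costs × price ÷ CM = £1,495,800 × £268.40 ÷ £53.72 = £7,473,431.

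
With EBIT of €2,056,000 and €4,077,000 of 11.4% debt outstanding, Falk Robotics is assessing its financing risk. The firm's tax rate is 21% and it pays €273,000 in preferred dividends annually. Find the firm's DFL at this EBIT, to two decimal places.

1.65

Interest = €464,778.00.
Pre-tax preferred-dividend burden = €273,000 ÷ (1 − 0.21) = €345,569.62.
DFL = EBIT ÷ [EBIT − I − D_p/(1−t)] = €2,056,000 ÷ [€2,056,000 − €464,778.00 − €345,569.62] = €2,056,000 ÷ €1,245,652.38 = 1.6505.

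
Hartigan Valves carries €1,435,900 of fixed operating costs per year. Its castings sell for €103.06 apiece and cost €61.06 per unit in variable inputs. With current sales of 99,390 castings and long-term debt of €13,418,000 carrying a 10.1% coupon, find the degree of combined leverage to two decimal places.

Total contribution margin = 99,390 × €42.00 = €4,174,380.00.
EBIT = €4,174,380.00 − €1,435,900 = €2,738,480.00. Interest = €1,355,218.00, so EBIT − I = €1,383,262.00.
Degree of total leverage = total CM / (EBIT − interest) = €4,174,380.00 / €1,383,262.00 = 3.0178.

3.02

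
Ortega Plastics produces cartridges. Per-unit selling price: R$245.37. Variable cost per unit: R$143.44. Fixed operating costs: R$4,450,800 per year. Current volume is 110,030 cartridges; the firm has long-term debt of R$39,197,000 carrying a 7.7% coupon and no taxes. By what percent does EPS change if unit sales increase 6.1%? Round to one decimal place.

At 110,030 units, contribution = 110,030 × R$101.93 = R$11,215,357.90.
EBIT = R$11,215,357.90 − R$4,450,800 = R$6,764,557.90.
Interest = R$3,018,169.00, so EBIT − I = R$3,746,388.90.
Degree of combined leverage = contribution ÷ (EBIT − I) = R$11,215,357.90 ÷ R$3,746,388.90 = 2.9936.
%ΔEPS = DCL × %ΔSales = 2.9936 × +6.1% = +18.3%.

+18.3%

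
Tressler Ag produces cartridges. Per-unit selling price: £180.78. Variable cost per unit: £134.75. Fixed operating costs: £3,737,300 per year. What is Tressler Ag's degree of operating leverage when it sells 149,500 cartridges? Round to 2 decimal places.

2.19

Total contribution margin = 149,500 × £46.03 = £6,881,485.00.
EBIT = £6,881,485.00 − £3,737,300 = £3,144,185.00.
DOL = contribution ÷ EBIT = £6,881,485.00 ÷ £3,144,185.00 = 2.1886.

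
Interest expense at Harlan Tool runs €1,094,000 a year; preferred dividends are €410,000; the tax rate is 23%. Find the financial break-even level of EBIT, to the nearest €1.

Preferred dividends are paid after tax, so their pre-tax equivalent is €410,000 ÷ (1 − 0.23) = €532,467.53.
EPS = 0 when EBIT covers interest plus the pre-tax preferred burden: €1,094,000 + €532,467.53 = €1,626,467.53.

€1,626,468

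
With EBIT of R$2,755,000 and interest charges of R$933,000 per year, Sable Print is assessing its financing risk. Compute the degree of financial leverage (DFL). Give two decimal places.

1.51

Annual interest charges come to R$933,000.00.
DFL = EBIT ÷ (EBIT − I) = R$2,755,000 ÷ (R$2,755,000 − R$933,000.00) = R$2,755,000 ÷ R$1,822,000.00 = 1.5121.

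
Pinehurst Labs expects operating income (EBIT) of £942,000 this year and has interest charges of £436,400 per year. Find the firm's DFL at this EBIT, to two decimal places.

Interest = £436,400.00.
Degree of financial leverage = EBIT / (EBIT − interest) = £942,000 / £505,600.00 = 1.8631.

1.86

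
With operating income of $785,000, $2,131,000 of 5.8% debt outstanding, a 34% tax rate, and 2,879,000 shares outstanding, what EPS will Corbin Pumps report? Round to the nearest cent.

Pre-tax income = $785,000 − $123,598.00 = $661,402.00.
After tax at 34%: net income = $661,402.00 × 0.66 = $436,525.32.
Per share: $436,525.32 / 2,879,000 shares = $0.15.

$0.15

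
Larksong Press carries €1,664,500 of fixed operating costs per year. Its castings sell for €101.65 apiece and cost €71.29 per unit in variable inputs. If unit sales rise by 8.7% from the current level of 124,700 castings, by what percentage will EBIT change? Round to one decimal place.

+15.5%

At 124,700 units, contribution = 124,700 × €30.36 = €3,785,892.00.
Operating income = contribution − fixed costs = €3,785,892.00 − €1,664,500 = €2,121,392.00.
So DOL = total CM / EBIT = €3,785,892.00 / €2,121,392.00 = 1.7846.
Operating income changes by 1.7846 × +8.7% = +15.5%.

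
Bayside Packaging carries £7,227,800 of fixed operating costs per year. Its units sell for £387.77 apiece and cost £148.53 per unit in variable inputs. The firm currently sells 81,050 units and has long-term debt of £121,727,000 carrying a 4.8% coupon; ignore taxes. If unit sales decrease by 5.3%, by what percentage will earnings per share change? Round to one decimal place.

Total contribution margin = 81,050 × £239.24 = £19,390,402.00.
Subtracting fixed costs: EBIT = £19,390,402.00 − £7,227,800 = £12,162,602.00.
Interest = £5,842,896.00, so EBIT − I = £6,319,706.00.
Degree of combined leverage = contribution ÷ (EBIT − I) = £19,390,402.00 ÷ £6,319,706.00 = 3.0682.
EPS therefore changes by 3.0682 × (-5.3%) = -16.3%.

-16.3%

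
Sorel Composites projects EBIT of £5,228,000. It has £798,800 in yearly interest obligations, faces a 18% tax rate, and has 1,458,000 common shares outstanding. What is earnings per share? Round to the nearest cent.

£2.49

Pre-tax income = £5,228,000 − £798,800.00 = £4,429,200.00.
Net income = £4,429,200.00 × (1 − 0.18) = £3,631,944.00.
Per share: £3,631,944.00 / 1,458,000 shares = £2.49.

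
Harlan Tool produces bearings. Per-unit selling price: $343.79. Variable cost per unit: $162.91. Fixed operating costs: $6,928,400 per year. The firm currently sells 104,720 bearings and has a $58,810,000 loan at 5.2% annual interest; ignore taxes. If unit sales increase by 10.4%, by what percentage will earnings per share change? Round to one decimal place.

+22.0%

At 104,720 units, contribution = 104,720 × $180.88 = $18,941,753.60.
Subtracting fixed costs: EBIT = $18,941,753.60 − $6,928,400 = $12,013,353.60.
Interest = $3,058,120.00, so EBIT − I = $8,955,233.60.
DCL = total CM / (EBIT − I) = $18,941,753.60 / $8,955,233.60 = 2.1152.
EPS therefore changes by 2.1152 × (+10.4%) = +22.0%.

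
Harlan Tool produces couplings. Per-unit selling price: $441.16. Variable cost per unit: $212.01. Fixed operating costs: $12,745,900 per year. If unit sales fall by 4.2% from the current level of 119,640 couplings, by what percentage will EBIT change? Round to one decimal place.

-7.8%

Contribution at this volume is 119,640 × $229.15 = $27,415,506.00.
Operating income = contribution − fixed costs = $27,415,506.00 − $12,745,900 = $14,669,606.00.
Degree of operating leverage = $27,415,506.00 / $14,669,606.00 = 1.8689.
So EBIT moves 1.8689 × (-4.2%) = -7.8%.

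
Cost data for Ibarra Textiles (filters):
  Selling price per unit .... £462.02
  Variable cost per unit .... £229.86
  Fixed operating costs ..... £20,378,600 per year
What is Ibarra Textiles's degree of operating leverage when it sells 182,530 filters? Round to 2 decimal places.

Total contribution margin = 182,530 × £232.16 = £42,376,164.80.
EBIT = £42,376,164.80 − £20,378,600 = £21,997,564.80.
DOL = contribution ÷ EBIT = £42,376,164.80 ÷ £21,997,564.80 = 1.9264.

1.93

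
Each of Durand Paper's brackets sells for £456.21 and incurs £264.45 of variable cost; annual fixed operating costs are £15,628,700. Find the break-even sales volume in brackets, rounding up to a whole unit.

81,502 brackets

Contribution margin per unit = £456.21 − £264.45 = £191.76.
Break-even volume = fixed costs ÷ CM per unit = £15,628,700 ÷ £191.76 = 81,501.36, so 81,502 brackets.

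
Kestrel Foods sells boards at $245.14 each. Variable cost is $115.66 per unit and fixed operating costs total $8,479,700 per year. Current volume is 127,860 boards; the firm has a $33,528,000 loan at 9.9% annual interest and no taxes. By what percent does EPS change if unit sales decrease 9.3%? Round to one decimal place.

-32.4%

Contribution at this volume is 127,860 × $129.48 = $16,555,312.80.
Subtracting fixed costs: EBIT = $16,555,312.80 − $8,479,700 = $8,075,612.80.
Interest = $3,319,272.00, so EBIT − I = $4,756,340.80.
DCL = total CM / (EBIT − I) = $16,555,312.80 / $4,756,340.80 = 3.4807.
EPS therefore changes by 3.4807 × (-9.3%) = -32.4%.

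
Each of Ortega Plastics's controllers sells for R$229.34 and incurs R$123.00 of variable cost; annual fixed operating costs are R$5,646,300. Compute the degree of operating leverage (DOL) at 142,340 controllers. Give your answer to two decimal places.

1.59

Total contribution margin = 142,340 × R$106.34 = R$15,136,435.60.
Operating income = contribution − fixed costs = R$15,136,435.60 − R$5,646,300 = R$9,490,135.60.
DOL = contribution ÷ EBIT = R$15,136,435.60 ÷ R$9,490,135.60 = 1.5950.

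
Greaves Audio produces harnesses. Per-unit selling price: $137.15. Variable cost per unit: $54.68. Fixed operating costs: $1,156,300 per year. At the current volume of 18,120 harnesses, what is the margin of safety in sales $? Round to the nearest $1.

Each unit contributes $137.15 − $54.68 = $82.47. Break-even units = $1,156,300 ÷ $82.47 = 14,020.86; break-even revenue = 14,020.86 × $137.15 = $1,922,960.41.
Actual sales revenue = 18,120 × $137.15 = $2,485,158.00.
Margin of safety = $2,485,158.00 − $1,922,960.41 = $562,198.

$562,198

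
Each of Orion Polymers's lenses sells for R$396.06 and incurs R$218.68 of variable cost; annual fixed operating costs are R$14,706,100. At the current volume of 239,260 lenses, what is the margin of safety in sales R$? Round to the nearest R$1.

Unit CM = price − variable cost = R$396.06 − R$218.68 = R$177.38. Break-even units = R$14,706,100 ÷ R$177.38 = 82,907.32; break-even revenue = 82,907.32 × R$396.06 = R$32,836,272.22.
Actual sales revenue = 239,260 × R$396.06 = R$94,761,315.60.
Margin of safety = R$94,761,315.60 − R$32,836,272.22 = R$61,925,043.

R$61,925,043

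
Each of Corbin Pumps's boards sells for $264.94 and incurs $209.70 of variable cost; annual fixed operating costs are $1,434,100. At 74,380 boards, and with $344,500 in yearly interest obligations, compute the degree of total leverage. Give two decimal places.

Total contribution margin = 74,380 × $55.24 = $4,108,751.20.
EBIT = $4,108,751.20 − $1,434,100 = $2,674,651.20. Interest = $344,500.00.
DOL = $4,108,751.20 ÷ $2,674,651.20 = 1.5362; DFL = $2,674,651.20 ÷ $2,330,151.20 = 1.1478.
DCL = DOL × DFL = 1.5362 × 1.1478 = 1.7633.

1.76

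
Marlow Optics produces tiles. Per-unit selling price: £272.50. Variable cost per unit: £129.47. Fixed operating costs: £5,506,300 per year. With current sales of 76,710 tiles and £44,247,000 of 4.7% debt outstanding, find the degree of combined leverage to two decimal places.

At 76,710 units, contribution = 76,710 × £143.03 = £10,971,831.30.
Subtracting fixed costs: EBIT = £10,971,831.30 − £5,506,300 = £5,465,531.30. Interest = £2,079,609.00.
DOL = £10,971,831.30 ÷ £5,465,531.30 = 2.0075; DFL = £5,465,531.30 ÷ £3,385,922.30 = 1.6142.
DCL = DOL × DFL = 2.0075 × 1.6142 = 3.2405.

3.24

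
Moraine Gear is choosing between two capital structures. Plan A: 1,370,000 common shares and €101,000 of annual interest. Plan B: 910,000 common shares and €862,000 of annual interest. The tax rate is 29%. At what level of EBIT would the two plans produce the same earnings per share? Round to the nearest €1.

€2,367,457

At indifference, (EBIT − 101,000)(1 − t)/1,370,000 = (EBIT − 862,000)(1 − t)/910,000.
Cancelling (1 − t) and cross-multiplying: 910,000·(EBIT − 101,000) = 1,370,000·(EBIT − 862,000).
EBIT × (1,370,000 − 910,000) = 862,000 × 1,370,000 − 101,000 × 910,000 = 1,089,030,000,000, so EBIT = 1,089,030,000,000 ÷ 460,000 = 2,367,456.52.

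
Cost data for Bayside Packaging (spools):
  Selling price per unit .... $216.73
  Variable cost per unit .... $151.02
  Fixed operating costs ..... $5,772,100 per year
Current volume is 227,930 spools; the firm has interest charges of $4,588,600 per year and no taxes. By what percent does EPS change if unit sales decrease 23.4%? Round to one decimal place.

-75.9%

Contribution at this volume is 227,930 × $65.71 = $14,977,280.30.
Operating income = contribution − fixed costs = $14,977,280.30 − $5,772,100 = $9,205,180.30.
After interest of $4,588,600.00, pre-tax earnings = $4,616,580.30.
DCL = total CM / (EBIT − I) = $14,977,280.30 / $4,616,580.30 = 3.2442.
EPS therefore changes by 3.2442 × (-23.4%) = -75.9%.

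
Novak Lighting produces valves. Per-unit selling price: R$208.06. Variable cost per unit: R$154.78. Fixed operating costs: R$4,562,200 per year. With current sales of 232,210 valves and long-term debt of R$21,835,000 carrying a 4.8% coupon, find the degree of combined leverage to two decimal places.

1.83

Total contribution margin = 232,210 × R$53.28 = R$12,372,148.80.
Operating income = contribution − fixed costs = R$12,372,148.80 − R$4,562,200 = R$7,809,948.80. Interest = R$1,048,080.00.
DOL = R$12,372,148.80 ÷ R$7,809,948.80 = 1.5842; DFL = R$7,809,948.80 ÷ R$6,761,868.80 = 1.1550.
DCL = DOL × DFL = 1.5842 × 1.1550 = 1.8298.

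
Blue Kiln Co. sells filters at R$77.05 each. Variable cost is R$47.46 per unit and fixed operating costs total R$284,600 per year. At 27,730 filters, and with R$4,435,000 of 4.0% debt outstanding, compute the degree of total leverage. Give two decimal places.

Total contribution margin = 27,730 × R$29.59 = R$820,530.70.
Subtracting fixed costs: EBIT = R$820,530.70 − R$284,600 = R$535,930.70. Interest = R$177,400.00.
DOL = R$820,530.70 ÷ R$535,930.70 = 1.5310; DFL = R$535,930.70 ÷ R$358,530.70 = 1.4948.
DCL = DOL × DFL = 1.5310 × 1.4948 = 2.2885.

2.29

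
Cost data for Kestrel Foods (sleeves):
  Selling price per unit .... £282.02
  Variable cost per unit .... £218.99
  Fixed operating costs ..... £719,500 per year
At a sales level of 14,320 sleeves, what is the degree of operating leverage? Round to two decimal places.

4.93

At 14,320 units, contribution = 14,320 × £63.03 = £902,589.60.
EBIT = £902,589.60 − £719,500 = £183,089.60.
Degree of operating leverage = £902,589.60 / £183,089.60 = 4.9298.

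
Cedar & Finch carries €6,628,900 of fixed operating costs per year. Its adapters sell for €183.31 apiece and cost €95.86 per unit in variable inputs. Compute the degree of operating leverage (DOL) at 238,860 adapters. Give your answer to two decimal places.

Total contribution margin = 238,860 × €87.45 = €20,888,307.00.
EBIT = €20,888,307.00 − €6,628,900 = €14,259,407.00.
So DOL = total CM / EBIT = €20,888,307.00 / €14,259,407.00 = 1.4649.

1.46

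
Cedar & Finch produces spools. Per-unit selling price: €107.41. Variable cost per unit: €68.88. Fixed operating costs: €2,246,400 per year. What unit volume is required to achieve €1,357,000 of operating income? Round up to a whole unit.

Each unit contributes €107.41 − €68.88 = €38.53.
Units = (FC + target) / CM = (€2,246,400 + €1,357,000) / €38.53 = 93,521.93, so 93,522 spools.

93,522 spools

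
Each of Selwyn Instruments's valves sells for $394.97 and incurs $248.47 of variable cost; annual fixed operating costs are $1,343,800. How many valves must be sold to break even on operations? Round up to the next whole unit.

9,173 valves

Contribution margin per unit = $394.97 − $248.47 = $146.50.
Units to break even: $1,343,800 ÷ $146.50 = 9,172.70, rounded up to 9,173.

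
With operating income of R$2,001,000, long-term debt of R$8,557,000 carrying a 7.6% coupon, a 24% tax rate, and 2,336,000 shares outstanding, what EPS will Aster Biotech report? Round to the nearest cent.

R$0.44

Pre-tax income = R$2,001,000 − R$650,332.00 = R$1,350,668.00.
After tax at 24%: net income = R$1,350,668.00 × 0.76 = R$1,026,507.68.
Per share: R$1,026,507.68 / 2,336,000 shares = R$0.44.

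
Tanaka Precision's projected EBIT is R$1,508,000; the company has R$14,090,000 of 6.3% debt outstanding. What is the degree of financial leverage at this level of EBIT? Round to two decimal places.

Annual interest charges come to R$887,670.00.
DFL = EBIT ÷ (EBIT − I) = R$1,508,000 ÷ (R$1,508,000 − R$887,670.00) = R$1,508,000 ÷ R$620,330.00 = 2.4310.

2.43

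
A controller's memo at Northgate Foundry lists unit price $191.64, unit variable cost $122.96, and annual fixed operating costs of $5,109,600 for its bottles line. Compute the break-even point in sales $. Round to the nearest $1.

$14,257,480

CM per unit = $191.64 − $122.96 = $68.68; CM ratio = $68.68 / $191.64 = 0.3584.
Break-even revenue = fixed costs × price ÷ CM = $5,109,600 × $191.64 ÷ $68.68 = $14,257,480.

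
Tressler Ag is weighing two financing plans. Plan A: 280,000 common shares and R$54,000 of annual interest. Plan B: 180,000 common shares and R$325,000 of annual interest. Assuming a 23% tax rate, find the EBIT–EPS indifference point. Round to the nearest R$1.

At indifference, (EBIT − 54,000)(1 − t)/280,000 = (EBIT − 325,000)(1 − t)/180,000.
The (1 − t) factor cancels: (EBIT − 54,000) × 180,000 = (EBIT − 325,000) × 280,000.
Solving, EBIT = (325,000·280,000 − 54,000·180,000) / (280,000 − 180,000) = 81,280,000,000 / 100,000 = 812,800.00.

R$812,800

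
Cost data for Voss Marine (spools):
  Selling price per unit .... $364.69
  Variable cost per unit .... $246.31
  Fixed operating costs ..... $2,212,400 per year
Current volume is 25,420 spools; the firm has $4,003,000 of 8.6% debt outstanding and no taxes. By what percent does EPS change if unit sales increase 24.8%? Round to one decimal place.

At 25,420 units, contribution = 25,420 × $118.38 = $3,009,219.60.
Operating income = contribution − fixed costs = $3,009,219.60 − $2,212,400 = $796,819.60.
Interest = $344,258.00, so EBIT − I = $452,561.60.
Degree of combined leverage = contribution ÷ (EBIT − I) = $3,009,219.60 ÷ $452,561.60 = 6.6493.
%ΔEPS = DCL × %ΔSales = 6.6493 × +24.8% = +164.9%.

+164.9%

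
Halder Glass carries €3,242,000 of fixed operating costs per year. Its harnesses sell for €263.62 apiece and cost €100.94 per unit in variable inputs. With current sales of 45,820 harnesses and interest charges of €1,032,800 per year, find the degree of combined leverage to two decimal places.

2.34

Total contribution margin = 45,820 × €162.68 = €7,453,997.60.
EBIT = €7,453,997.60 − €3,242,000 = €4,211,997.60. Interest = €1,032,800.00.
DOL = €7,453,997.60 ÷ €4,211,997.60 = 1.7697; DFL = €4,211,997.60 ÷ €3,179,197.60 = 1.3249.
DCL = DOL × DFL = 1.7697 × 1.3249 = 2.3447.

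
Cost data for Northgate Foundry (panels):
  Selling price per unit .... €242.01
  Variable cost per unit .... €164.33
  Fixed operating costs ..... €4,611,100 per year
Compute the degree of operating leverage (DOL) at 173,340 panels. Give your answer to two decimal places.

1.52

At 173,340 units, contribution = 173,340 × €77.68 = €13,465,051.20.
EBIT = €13,465,051.20 − €4,611,100 = €8,853,951.20.
DOL = contribution ÷ EBIT = €13,465,051.20 ÷ €8,853,951.20 = 1.5208.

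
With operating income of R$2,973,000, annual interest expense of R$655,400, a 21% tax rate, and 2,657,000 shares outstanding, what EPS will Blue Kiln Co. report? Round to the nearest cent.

Interest = R$655,400.00, so EBT = R$2,973,000 − R$655,400.00 = R$2,317,600.00.
Net income = R$2,317,600.00 × (1 − 0.21) = R$1,830,904.00.
Per share: R$1,830,904.00 / 2,657,000 shares = R$0.69.

R$0.69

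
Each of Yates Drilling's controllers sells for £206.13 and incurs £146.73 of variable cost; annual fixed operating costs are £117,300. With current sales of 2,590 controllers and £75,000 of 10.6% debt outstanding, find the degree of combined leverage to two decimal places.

5.38

At 2,590 units, contribution = 2,590 × £59.40 = £153,846.00.
Operating income = contribution − fixed costs = £153,846.00 − £117,300 = £36,546.00. Interest = £7,950.00.
DOL = £153,846.00 ÷ £36,546.00 = 4.2097; DFL = £36,546.00 ÷ £28,596.00 = 1.2780.
DCL = DOL × DFL = 4.2097 × 1.2780 = 5.3800.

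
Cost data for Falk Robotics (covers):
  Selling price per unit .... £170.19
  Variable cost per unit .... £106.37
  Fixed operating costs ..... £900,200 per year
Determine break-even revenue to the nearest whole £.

£2,400,580

CM per unit = £170.19 − £106.37 = £63.82; CM ratio = £63.82 / £170.19 = 0.3750.
Break-even sales = FC ÷ CM ratio = £900,200 × £170.19 / £63.82 = £2,400,580.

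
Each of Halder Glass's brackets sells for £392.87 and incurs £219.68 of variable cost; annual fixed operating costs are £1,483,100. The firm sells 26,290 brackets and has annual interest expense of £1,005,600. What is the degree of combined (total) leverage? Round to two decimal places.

At 26,290 units, contribution = 26,290 × £173.19 = £4,553,165.10.
EBIT = £4,553,165.10 − £1,483,100 = £3,070,065.10. Interest = £1,005,600.00, so EBIT − I = £2,064,465.10.
Degree of total leverage = total CM / (EBIT − interest) = £4,553,165.10 / £2,064,465.10 = 2.2055.

2.21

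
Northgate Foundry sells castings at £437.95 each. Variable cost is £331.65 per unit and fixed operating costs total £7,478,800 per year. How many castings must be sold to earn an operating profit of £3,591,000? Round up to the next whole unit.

Contribution margin per unit = £437.95 − £331.65 = £106.30.
Units = (FC + target) / CM = (£7,478,800 + £3,591,000) / £106.30 = 104,137.35, so 104,138 castings.

104,138 castings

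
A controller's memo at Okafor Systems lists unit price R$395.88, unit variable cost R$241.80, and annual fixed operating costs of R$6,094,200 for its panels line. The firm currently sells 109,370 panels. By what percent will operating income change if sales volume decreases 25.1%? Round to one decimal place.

-39.3%

Contribution at this volume is 109,370 × R$154.08 = R$16,851,729.60.
Operating income = contribution − fixed costs = R$16,851,729.60 − R$6,094,200 = R$10,757,529.60.
So DOL = total CM / EBIT = R$16,851,729.60 / R$10,757,529.60 = 1.5665.
So EBIT moves 1.5665 × (-25.1%) = -39.3%.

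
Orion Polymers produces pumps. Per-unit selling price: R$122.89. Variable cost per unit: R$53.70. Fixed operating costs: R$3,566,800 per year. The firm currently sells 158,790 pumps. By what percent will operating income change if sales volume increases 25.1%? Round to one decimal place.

+37.2%

Total contribution margin = 158,790 × R$69.19 = R$10,986,680.10.
EBIT = R$10,986,680.10 − R$3,566,800 = R$7,419,880.10.
So DOL = total CM / EBIT = R$10,986,680.10 / R$7,419,880.10 = 1.4807.
So EBIT moves 1.4807 × (+25.1%) = +37.2%.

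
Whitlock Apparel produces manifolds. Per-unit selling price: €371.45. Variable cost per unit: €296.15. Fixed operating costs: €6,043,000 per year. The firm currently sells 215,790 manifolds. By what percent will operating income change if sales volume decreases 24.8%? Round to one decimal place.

At 215,790 units, contribution = 215,790 × €75.30 = €16,248,987.00.
Operating income = contribution − fixed costs = €16,248,987.00 − €6,043,000 = €10,205,987.00.
DOL = contribution ÷ EBIT = €16,248,987.00 ÷ €10,205,987.00 = 1.5921.
Operating income changes by 1.5921 × -24.8% = -39.5%.

-39.5%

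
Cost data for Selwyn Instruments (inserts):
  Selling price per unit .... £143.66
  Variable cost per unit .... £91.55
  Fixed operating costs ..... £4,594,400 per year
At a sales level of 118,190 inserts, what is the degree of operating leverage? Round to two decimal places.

3.94

Contribution at this volume is 118,190 × £52.11 = £6,158,880.90.
Subtracting fixed costs: EBIT = £6,158,880.90 − £4,594,400 = £1,564,480.90.
So DOL = total CM / EBIT = £6,158,880.90 / £1,564,480.90 = 3.9367.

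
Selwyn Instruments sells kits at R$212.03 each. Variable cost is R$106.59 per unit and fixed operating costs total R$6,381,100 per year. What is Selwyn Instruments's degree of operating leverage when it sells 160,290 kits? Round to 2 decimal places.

1.61

Contribution at this volume is 160,290 × R$105.44 = R$16,900,977.60.
Subtracting fixed costs: EBIT = R$16,900,977.60 − R$6,381,100 = R$10,519,877.60.
So DOL = total CM / EBIT = R$16,900,977.60 / R$10,519,877.60 = 1.6066.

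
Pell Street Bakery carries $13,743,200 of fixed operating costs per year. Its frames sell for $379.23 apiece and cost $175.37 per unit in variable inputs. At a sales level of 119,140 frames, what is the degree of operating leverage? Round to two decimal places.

Total contribution margin = 119,140 × $203.86 = $24,287,880.40.
Operating income = contribution − fixed costs = $24,287,880.40 − $13,743,200 = $10,544,680.40.
Degree of operating leverage = $24,287,880.40 / $10,544,680.40 = 2.3033.

2.30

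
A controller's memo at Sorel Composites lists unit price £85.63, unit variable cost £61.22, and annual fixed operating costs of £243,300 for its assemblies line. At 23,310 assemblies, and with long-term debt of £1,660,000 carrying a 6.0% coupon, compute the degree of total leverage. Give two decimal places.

2.52

At 23,310 units, contribution = 23,310 × £24.41 = £568,997.10.
Subtracting fixed costs: EBIT = £568,997.10 − £243,300 = £325,697.10. Interest = £99,600.00.
DOL = £568,997.10 ÷ £325,697.10 = 1.7470; DFL = £325,697.10 ÷ £226,097.10 = 1.4405.
Combined leverage = 1.7470 × 1.4405 = 2.5166.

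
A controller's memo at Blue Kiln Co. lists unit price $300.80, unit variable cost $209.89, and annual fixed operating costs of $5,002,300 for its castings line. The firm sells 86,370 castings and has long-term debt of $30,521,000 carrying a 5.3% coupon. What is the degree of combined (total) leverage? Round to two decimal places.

6.37

Contribution at this volume is 86,370 × $90.91 = $7,851,896.70.
EBIT = $7,851,896.70 − $5,002,300 = $2,849,596.70. Interest = $1,617,613.00, so EBIT − I = $1,231,983.70.
Degree of total leverage = total CM / (EBIT − interest) = $7,851,896.70 / $1,231,983.70 = 6.3734.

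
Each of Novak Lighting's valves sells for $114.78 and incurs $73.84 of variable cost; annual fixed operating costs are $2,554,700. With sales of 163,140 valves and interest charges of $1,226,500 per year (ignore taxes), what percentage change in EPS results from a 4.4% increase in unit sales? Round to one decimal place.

+10.1%

At 163,140 units, contribution = 163,140 × $40.94 = $6,678,951.60.
EBIT = $6,678,951.60 − $2,554,700 = $4,124,251.60.
Interest = $1,226,500.00, so EBIT − I = $2,897,751.60.
Degree of combined leverage = contribution ÷ (EBIT − I) = $6,678,951.60 ÷ $2,897,751.60 = 2.3049.
%ΔEPS = DCL × %ΔSales = 2.3049 × +4.4% = +10.1%.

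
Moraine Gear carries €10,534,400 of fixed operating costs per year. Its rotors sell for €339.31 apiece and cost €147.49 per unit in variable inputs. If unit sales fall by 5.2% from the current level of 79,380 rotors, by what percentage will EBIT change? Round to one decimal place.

Total contribution margin = 79,380 × €191.82 = €15,226,671.60.
EBIT = €15,226,671.60 − €10,534,400 = €4,692,271.60.
So DOL = total CM / EBIT = €15,226,671.60 / €4,692,271.60 = 3.2451.
So EBIT moves 3.2451 × (-5.2%) = -16.9%.

-16.9%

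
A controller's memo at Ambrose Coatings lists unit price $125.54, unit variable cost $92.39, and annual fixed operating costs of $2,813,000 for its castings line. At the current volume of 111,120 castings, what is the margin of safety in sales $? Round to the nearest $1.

$3,297,093

Contribution margin per unit = $125.54 − $92.39 = $33.15. Break-even units = $2,813,000 ÷ $33.15 = 84,856.71; break-even revenue = 84,856.71 × $125.54 = $10,652,911.61.
Actual sales revenue = 111,120 × $125.54 = $13,950,004.80.
Margin of safety = $13,950,004.80 − $10,652,911.61 = $3,297,093.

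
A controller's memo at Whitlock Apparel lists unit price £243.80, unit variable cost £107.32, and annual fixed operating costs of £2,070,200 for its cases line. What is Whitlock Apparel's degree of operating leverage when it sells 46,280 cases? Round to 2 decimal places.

1.49

At 46,280 units, contribution = 46,280 × £136.48 = £6,316,294.40.
Subtracting fixed costs: EBIT = £6,316,294.40 − £2,070,200 = £4,246,094.40.
Degree of operating leverage = £6,316,294.40 / £4,246,094.40 = 1.4876.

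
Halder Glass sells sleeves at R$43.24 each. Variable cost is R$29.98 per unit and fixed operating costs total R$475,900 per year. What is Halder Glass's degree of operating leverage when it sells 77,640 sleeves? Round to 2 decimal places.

1.86

At 77,640 units, contribution = 77,640 × R$13.26 = R$1,029,506.40.
EBIT = R$1,029,506.40 − R$475,900 = R$553,606.40.
DOL = contribution ÷ EBIT = R$1,029,506.40 ÷ R$553,606.40 = 1.8596.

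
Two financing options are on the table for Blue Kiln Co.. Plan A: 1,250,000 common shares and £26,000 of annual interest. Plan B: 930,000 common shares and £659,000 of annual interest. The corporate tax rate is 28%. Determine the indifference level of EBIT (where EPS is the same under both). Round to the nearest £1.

£2,498,656

Set EPS_A = EPS_B: (EBIT − £26,000)(1 − 0.28) ÷ 1,250,000 = (EBIT − £659,000)(1 − 0.28) ÷ 930,000.
The (1 − t) factor cancels: (EBIT − 26,000) × 930,000 = (EBIT − 659,000) × 1,250,000.
Solving, EBIT = (659,000·1,250,000 − 26,000·930,000) / (1,250,000 − 930,000) = 799,570,000,000 / 320,000 = 2,498,656.25.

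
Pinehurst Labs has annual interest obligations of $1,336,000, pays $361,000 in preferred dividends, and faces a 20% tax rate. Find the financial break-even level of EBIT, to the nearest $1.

$1,787,250

Preferred dividends are paid after tax, so their pre-tax equivalent is $361,000 ÷ (1 − 0.20) = $451,250.00.
EPS = 0 when EBIT covers interest plus the pre-tax preferred burden: $1,336,000 + $451,250.00 = $1,787,250.00.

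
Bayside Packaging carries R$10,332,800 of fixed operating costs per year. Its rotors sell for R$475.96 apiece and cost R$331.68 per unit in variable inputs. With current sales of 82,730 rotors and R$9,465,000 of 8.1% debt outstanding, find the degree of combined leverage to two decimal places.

Total contribution margin = 82,730 × R$144.28 = R$11,936,284.40.
Subtracting fixed costs: EBIT = R$11,936,284.40 − R$10,332,800 = R$1,603,484.40. Interest = R$766,665.00, so EBIT − I = R$836,819.40.
DCL = contribution ÷ (EBIT − I) = R$11,936,284.40 ÷ R$836,819.40 = 14.2639.

14.26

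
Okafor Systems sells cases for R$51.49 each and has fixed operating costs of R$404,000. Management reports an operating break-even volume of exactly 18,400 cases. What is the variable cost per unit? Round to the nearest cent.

R$29.53

Contribution per unit must be FC / Q = R$404,000 / 18,400 = R$21.9565.
Hence VC = price − CM = R$51.49 − R$21.9565 = R$29.53.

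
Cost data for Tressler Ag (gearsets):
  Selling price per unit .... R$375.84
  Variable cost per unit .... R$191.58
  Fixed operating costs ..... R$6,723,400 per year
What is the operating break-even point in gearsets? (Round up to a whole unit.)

Each unit contributes R$375.84 − R$191.58 = R$184.26.
Break-even volume = fixed costs ÷ CM per unit = R$6,723,400 ÷ R$184.26 = 36,488.66, so 36,489 gearsets.

36,489 gearsets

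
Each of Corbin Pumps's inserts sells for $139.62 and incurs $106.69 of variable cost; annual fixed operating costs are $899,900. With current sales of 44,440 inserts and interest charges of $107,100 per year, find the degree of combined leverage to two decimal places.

Contribution at this volume is 44,440 × $32.93 = $1,463,409.20.
Subtracting fixed costs: EBIT = $1,463,409.20 − $899,900 = $563,509.20. Interest = $107,100.00, so EBIT − I = $456,409.20.
Degree of total leverage = total CM / (EBIT − interest) = $1,463,409.20 / $456,409.20 = 3.2064.

3.21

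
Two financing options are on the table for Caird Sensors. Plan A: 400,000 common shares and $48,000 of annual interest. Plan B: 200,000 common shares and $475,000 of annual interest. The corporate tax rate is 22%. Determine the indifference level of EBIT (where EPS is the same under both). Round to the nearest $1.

At indifference, (EBIT − 48,000)(1 − t)/400,000 = (EBIT − 475,000)(1 − t)/200,000.
The (1 − t) factor cancels: (EBIT − 48,000) × 200,000 = (EBIT − 475,000) × 400,000.
EBIT × (400,000 − 200,000) = 475,000 × 400,000 − 48,000 × 200,000 = 180,400,000,000, so EBIT = 180,400,000,000 ÷ 200,000 = 902,000.00.

$902,000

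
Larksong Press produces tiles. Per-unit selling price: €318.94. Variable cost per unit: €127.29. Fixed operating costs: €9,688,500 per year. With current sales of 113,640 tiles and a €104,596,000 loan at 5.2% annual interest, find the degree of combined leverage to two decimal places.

Contribution at this volume is 113,640 × €191.65 = €21,779,106.00.
Subtracting fixed costs: EBIT = €21,779,106.00 − €9,688,500 = €12,090,606.00. Interest = €5,438,992.00, so EBIT − I = €6,651,614.00.
Degree of total leverage = total CM / (EBIT − interest) = €21,779,106.00 / €6,651,614.00 = 3.2743.

3.27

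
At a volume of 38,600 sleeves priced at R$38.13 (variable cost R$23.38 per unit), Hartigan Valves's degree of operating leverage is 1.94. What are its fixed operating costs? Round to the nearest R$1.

R$275,871

Total contribution margin = 38,600 × R$14.75 = R$569,350.00.
Since DOL = CM ÷ EBIT, EBIT = R$569,350.00 ÷ 1.94 = R$293,479.38.
And FC = contribution − EBIT = R$569,350.00 − R$293,479.38 = R$275,871.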